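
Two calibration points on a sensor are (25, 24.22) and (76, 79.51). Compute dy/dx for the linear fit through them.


slope = (y2 - y1) / (x2 - x1)
= (79.51 - 24.22) / (76 - 25)
= 55.2900 / 51
= 1.0841

1.0841


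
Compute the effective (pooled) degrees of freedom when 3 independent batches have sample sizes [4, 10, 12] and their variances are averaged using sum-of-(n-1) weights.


nu = sum_i (n_i - 1)
nu = ((4 - 1) + (10 - 1) + (12 - 1))
nu = 3 + 9 + 11
nu = 23

23


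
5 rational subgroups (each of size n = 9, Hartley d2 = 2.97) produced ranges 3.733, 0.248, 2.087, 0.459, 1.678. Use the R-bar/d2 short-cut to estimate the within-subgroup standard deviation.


R_bar = (3.733 + 0.248 + 2.087 + 0.459 + 1.678) / 5
R_bar = 8.205 / 5 = 1.641
sigma_hat = R_bar / d2 = 1.641 / 2.97 = 0.5525

0.5525


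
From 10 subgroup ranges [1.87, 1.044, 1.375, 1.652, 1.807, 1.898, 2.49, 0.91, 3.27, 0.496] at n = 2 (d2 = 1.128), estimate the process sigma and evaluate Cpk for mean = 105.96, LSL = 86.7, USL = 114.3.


R_bar = (1.87 + 1.044 + 1.375 + 1.652 + 1.807 + 1.898 + 2.49 + 0.91 + 3.27 + 0.496) / 10 = 1.6812
sigma = R_bar / d2 = 1.6812 / 1.128 = 1.4904255
Cp = (USL - LSL)/(6*sigma) = (114.3 - 86.7)/(6*1.4904255) = 3.0864
Cpu = (114.3 - 105.96)/(3*1.4904255) = 1.8652
Cpl = (105.96 - 86.7)/(3*1.4904255) = 4.3075
Cpk = min(Cpu, Cpl) = 1.8652

1.8652


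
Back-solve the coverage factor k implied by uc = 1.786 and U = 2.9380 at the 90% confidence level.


k = U / uc
k = 2.9380 / 1.786
k = 1.645

1.645


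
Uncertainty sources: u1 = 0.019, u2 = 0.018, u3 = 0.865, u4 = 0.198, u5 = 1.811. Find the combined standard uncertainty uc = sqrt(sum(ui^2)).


uc = sqrt(0.019^2 + 0.018^2 + 0.865^2 + 0.198^2 + 1.811^2)
uc = sqrt(4.067835)
uc = 2.0169

2.0169


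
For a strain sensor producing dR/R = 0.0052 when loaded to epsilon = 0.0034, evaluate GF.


GF = (dR/R) / epsilon
= 0.0052 / 0.0034
= 1.5294

1.5294


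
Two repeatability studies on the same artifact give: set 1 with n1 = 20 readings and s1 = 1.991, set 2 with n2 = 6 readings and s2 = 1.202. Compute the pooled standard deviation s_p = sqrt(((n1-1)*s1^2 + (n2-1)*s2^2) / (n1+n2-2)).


s_p = sqrt(((n1-1)*s1^2 + (n2-1)*s2^2) / (n1+n2-2))
numerator = (20-1)*1.991^2 + (6-1)*1.202^2 = 75.317539 + 7.22402 = 82.541559
denominator = 20 + 6 - 2 = 24
s_p^2 = 82.541559 / 24 = 3.4392316
s_p = sqrt(3.4392316) = 1.8545

1.8545


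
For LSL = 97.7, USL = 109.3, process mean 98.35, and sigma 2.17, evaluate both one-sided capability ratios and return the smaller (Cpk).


Cpu = (USL - mean) / (3*sigma) = (109.3 - 98.35) / (3*2.17) = 1.6820
Cpl = (mean - LSL) / (3*sigma) = (98.35 - 97.7) / (3*2.17) = 0.0998
Cpk = min(Cpu, Cpl) = 0.0998

0.0998


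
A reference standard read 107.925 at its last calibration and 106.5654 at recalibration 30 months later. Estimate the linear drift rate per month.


rate = (v2 - v1) / months
= (106.5654 - 107.925) / 30
= -1.3596 / 30
= -0.0453

-0.0453


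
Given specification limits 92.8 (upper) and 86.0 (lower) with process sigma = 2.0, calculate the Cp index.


Cp = (USL - LSL) / (6 * sigma)
= (92.8 - 86.0) / (6 * 2.0)
= 6.8000 / 12.0000
= 0.5667

0.5667


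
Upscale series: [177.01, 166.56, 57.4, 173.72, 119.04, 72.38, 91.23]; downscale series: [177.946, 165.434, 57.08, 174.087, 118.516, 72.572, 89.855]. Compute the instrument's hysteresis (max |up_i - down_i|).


|177.01 - 177.946| = 0.9360
|166.56 - 165.434| = 1.1260
|57.4 - 57.08| = 0.3200
|173.72 - 174.087| = 0.3670
|119.04 - 118.516| = 0.5240
|72.38 - 72.572| = 0.1920
|91.23 - 89.855| = 1.3750
hysteresis = max(diffs) = 1.3750

1.3750


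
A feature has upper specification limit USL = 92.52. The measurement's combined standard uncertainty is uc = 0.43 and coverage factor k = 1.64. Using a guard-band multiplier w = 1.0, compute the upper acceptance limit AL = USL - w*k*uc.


U = k * uc = 1.64 * 0.43 = 0.7052
guard band g = w * U = 1.0 * 0.7052 = 0.7052
AL = USL - g = 92.52 - 0.7052
AL = 91.8148

91.8148


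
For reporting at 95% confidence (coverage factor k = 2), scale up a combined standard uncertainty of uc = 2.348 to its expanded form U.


U = k * uc
U = 2 * 2.348
U = 4.6960

4.6960


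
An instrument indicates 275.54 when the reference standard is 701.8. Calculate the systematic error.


Systematic error = measured - true
= 275.54 - 701.8
= -426.2600

-426.2600


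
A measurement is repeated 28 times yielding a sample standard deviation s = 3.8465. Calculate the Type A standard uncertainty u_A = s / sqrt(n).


u_A = s / sqrt(n)
u_A = 3.8465 / sqrt(28)
u_A = 3.8465 / 5.2915026
u_A = 0.7269

0.7269


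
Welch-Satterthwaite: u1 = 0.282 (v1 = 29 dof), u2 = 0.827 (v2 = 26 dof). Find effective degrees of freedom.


uc = sqrt(u1^2 + u2^2) = sqrt(0.282^2 + 0.827^2) = 0.87375798
v_eff = uc^4 / (u1^4/v1 + u2^4/v2)
= 0.87375798^4 / (0.282^4/29 + 0.827^4/26)
= 0.58286049 / 0.018208797
v_eff = 32.0098

32.0098


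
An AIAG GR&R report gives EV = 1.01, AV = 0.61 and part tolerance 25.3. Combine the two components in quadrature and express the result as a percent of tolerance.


GRR = sqrt(EV^2 + AV^2) = sqrt(1.01^2 + 0.61^2) = 1.1799153
%GRR = GRR / tol * 100 = 1.1799153 / 25.3 * 100
%GRR = 4.6637

4.6637


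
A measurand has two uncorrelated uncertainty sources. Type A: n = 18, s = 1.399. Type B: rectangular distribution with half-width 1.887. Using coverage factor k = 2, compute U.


u_A = s / sqrt(n) = 1.399 / sqrt(18) = 0.32974746
u_B = half_width / sqrt(3) = 1.887 / sqrt(3) = 1.08946
uc = sqrt(u_A^2 + u_B^2) = sqrt(0.32974746^2 + 1.08946^2) = 1.1382691
U = k * uc = 2 * 1.1382691
U = 2.2765

2.2765


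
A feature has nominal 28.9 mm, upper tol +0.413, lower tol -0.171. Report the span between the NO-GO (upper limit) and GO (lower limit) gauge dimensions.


GO = nominal - lower_tol (smallest hole = maximum material condition)
GO = 28.9 - 0.171 = 28.729
NO-GO = nominal + upper_tol (largest hole = least material condition)
NO-GO = 28.9 + 0.413 = 29.313
spread = NO-GO - GO = 29.313 - 28.729 = 0.5840

0.5840


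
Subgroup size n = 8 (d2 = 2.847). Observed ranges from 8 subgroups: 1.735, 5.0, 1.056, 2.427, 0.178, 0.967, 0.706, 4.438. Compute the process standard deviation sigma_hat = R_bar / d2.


R_bar = (1.735 + 5.0 + 1.056 + 2.427 + 0.178 + 0.967 + 0.706 + 4.438) / 8
R_bar = 16.507 / 8 = 2.063375
sigma_hat = R_bar / d2 = 2.063375 / 2.847 = 0.7248

0.7248


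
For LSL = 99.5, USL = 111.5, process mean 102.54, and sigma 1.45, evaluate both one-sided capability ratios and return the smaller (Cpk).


Cpu = (USL - mean) / (3*sigma) = (111.5 - 102.54) / (3*1.45) = 2.0598
Cpl = (mean - LSL) / (3*sigma) = (102.54 - 99.5) / (3*1.45) = 0.6989
Cpk = min(Cpu, Cpl) = 0.6989

0.6989


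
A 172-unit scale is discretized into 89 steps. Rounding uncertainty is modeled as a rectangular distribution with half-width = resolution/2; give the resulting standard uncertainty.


resolution = range / divisions
resolution = 172 / 89 = 1.9325843
u_res = resolution / (2*sqrt(3))
u_res = 1.9325843 / 3.4641016
u_res = 0.5579

0.5579


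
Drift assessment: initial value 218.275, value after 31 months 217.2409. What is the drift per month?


rate = (v2 - v1) / months
= (217.2409 - 218.275) / 31
= -1.0341 / 31
= -0.0334

-0.0334


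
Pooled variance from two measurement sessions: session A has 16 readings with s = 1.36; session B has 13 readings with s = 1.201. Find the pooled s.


s_p = sqrt(((n1-1)*s1^2 + (n2-1)*s2^2) / (n1+n2-2))
numerator = (16-1)*1.36^2 + (13-1)*1.201^2 = 27.744 + 17.308812 = 45.052812
denominator = 16 + 13 - 2 = 27
s_p^2 = 45.052812 / 27 = 1.6686227
s_p = sqrt(1.6686227) = 1.2918

1.2918


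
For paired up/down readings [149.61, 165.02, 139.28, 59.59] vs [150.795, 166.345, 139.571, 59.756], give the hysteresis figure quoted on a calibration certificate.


|149.61 - 150.795| = 1.1850
|165.02 - 166.345| = 1.3250
|139.28 - 139.571| = 0.2910
|59.59 - 59.756| = 0.1660
hysteresis = max(diffs) = 1.3250

1.3250


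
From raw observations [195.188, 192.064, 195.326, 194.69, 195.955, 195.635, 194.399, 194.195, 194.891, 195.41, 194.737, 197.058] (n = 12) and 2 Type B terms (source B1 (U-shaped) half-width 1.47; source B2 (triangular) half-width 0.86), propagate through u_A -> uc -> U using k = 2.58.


mean = (195.188 + 192.064 + 195.326 + 194.69 + 195.955 + 195.635 + 194.399 + 194.195 + 194.891 + 195.41 + 194.737 + 197.058) / 12 = 194.9623333
s = sqrt(sum((x - mean)^2)/(n-1)) = 1.192773
u_A = s / sqrt(n) = 1.192773 / sqrt(12) = 0.34432391
u_B1 = 1.47 / sqrt(2) = 1.039447
u_B2 = 0.86 / sqrt(6) = 0.35109353
uc = sqrt(0.34432391^2 + 1.039447^2 + 0.35109353^2) = 1.1499025
U = k * uc = 2.58 * 1.1499025
U = 2.9667

2.9667


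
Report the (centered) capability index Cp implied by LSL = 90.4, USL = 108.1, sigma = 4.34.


Cp = (USL - LSL) / (6 * sigma)
= (108.1 - 90.4) / (6 * 4.34)
= 17.7000 / 26.0400
= 0.6797

0.6797


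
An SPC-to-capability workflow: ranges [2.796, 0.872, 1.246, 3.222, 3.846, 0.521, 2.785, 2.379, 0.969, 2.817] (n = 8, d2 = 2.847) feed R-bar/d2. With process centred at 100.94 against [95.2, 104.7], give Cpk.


R_bar = (2.796 + 0.872 + 1.246 + 3.222 + 3.846 + 0.521 + 2.785 + 2.379 + 0.969 + 2.817) / 10 = 2.1453
sigma = R_bar / d2 = 2.1453 / 2.847 = 0.75353003
Cp = (USL - LSL)/(6*sigma) = (104.7 - 95.2)/(6*0.75353003) = 2.1012
Cpu = (104.7 - 100.94)/(3*0.75353003) = 1.6633
Cpl = (100.94 - 95.2)/(3*0.75353003) = 2.5392
Cpk = min(Cpu, Cpl) = 1.6633

1.6633


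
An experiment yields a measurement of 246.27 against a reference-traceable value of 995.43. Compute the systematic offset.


Systematic error = measured - true
= 246.27 - 995.43
= -749.1600

-749.1600


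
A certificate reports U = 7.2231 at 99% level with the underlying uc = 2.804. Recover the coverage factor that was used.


k = U / uc
k = 7.2231 / 2.804
k = 2.576

2.576


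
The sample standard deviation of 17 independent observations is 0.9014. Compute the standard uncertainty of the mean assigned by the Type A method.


u_A = s / sqrt(n)
u_A = 0.9014 / sqrt(17)
u_A = 0.9014 / 4.1231056
u_A = 0.2186

0.2186


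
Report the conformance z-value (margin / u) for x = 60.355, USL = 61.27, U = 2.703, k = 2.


u = U / k = 2.703 / 2 = 1.3515
margin = |USL - x| = |61.27 - 60.355| = 0.915
z = margin / u = 0.915 / 1.3515
z = 0.6770

0.6770


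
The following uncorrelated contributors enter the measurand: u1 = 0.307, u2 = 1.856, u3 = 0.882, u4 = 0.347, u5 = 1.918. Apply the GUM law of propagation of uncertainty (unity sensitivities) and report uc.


uc = sqrt(0.307^2 + 1.856^2 + 0.882^2 + 0.347^2 + 1.918^2)
uc = sqrt(8.116042)
uc = 2.8489

2.8489


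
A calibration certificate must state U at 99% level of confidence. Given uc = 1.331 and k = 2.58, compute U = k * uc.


U = k * uc
U = 2.58 * 1.331
U = 3.4340

3.4340


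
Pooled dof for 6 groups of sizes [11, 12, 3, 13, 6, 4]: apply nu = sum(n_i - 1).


nu = sum_i (n_i - 1)
nu = ((11 - 1) + (12 - 1) + (3 - 1) + (13 - 1) + (6 - 1) + (4 - 1))
nu = 10 + 11 + 2 + 12 + 5 + 3
nu = 43

43


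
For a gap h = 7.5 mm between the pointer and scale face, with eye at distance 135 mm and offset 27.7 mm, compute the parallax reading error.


error = h * offset / d
= 7.5 * 27.7 / 135
= 1.5389

1.5389


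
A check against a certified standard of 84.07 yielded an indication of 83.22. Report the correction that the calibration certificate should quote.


Correction = standard - reading
= 84.07 - 83.22
= 0.8500

0.8500


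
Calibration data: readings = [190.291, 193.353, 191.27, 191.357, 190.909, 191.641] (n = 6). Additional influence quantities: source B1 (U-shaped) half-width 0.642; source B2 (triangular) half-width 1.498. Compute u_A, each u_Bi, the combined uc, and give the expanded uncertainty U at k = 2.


mean = (190.291 + 193.353 + 191.27 + 191.357 + 190.909 + 191.641) / 6 = 191.4701667
s = sqrt(sum((x - mean)^2)/(n-1)) = 1.0327111
u_A = s / sqrt(n) = 1.0327111 / sqrt(6) = 0.42160254
u_B1 = 0.642 / sqrt(2) = 0.45396255
u_B2 = 1.498 / sqrt(6) = 0.61155594
uc = sqrt(0.42160254^2 + 0.45396255^2 + 0.61155594^2) = 0.8705351
U = k * uc = 2 * 0.8705351
U = 1.7411

1.7411


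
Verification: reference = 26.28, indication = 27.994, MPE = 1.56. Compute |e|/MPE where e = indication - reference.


e = indication - reference = 27.994 - 26.28 = 1.7140
|e| = 1.7140
ratio = |e| / MPE = 1.7140 / 1.56
ratio = 1.0987

1.0987


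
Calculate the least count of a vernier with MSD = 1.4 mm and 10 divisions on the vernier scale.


LC = MSD / n_div
= 1.4 / 10
= 0.1400

0.1400


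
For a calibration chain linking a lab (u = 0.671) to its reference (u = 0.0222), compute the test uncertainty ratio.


TUR = u_lab / u_ref
= 0.671 / 0.0222
= 30.2252

30.2252


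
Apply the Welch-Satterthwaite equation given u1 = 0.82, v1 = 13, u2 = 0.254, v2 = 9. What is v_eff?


uc = sqrt(u1^2 + u2^2) = sqrt(0.82^2 + 0.254^2) = 0.85843812
v_eff = uc^4 / (u1^4/v1 + u2^4/v2)
= 0.85843812^4 / (0.82^4/13 + 0.254^4/9)
= 0.5430452 / 0.035241076
v_eff = 15.4094

15.4094


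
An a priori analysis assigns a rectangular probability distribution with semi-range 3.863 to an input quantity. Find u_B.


u_B = half_width / sqrt(3)
u_B = 3.863 / 1.7320508
u_B = 2.2303

2.2303


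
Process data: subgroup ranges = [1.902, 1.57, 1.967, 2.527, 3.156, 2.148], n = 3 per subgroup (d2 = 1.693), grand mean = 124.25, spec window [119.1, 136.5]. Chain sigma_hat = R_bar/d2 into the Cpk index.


R_bar = (1.902 + 1.57 + 1.967 + 2.527 + 3.156 + 2.148) / 6 = 2.2116667
sigma = R_bar / d2 = 2.2116667 / 1.693 = 1.3063595
Cp = (USL - LSL)/(6*sigma) = (136.5 - 119.1)/(6*1.3063595) = 2.2199
Cpu = (136.5 - 124.25)/(3*1.3063595) = 3.1257
Cpl = (124.25 - 119.1)/(3*1.3063595) = 1.3141
Cpk = min(Cpu, Cpl) = 1.3141

1.3141


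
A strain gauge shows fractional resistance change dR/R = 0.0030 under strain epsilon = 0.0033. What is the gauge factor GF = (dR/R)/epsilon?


GF = (dR/R) / epsilon
= 0.0030 / 0.0033
= 0.9091

0.9091


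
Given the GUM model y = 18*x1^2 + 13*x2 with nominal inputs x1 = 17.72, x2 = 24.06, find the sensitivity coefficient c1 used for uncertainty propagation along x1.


y = 18*x1^2 + 13*x2
dy/dx1 = 2*18*x1
Evaluate at x1 = 17.72: c1 = 36 * 17.72
c1 = 637.9200

637.9200


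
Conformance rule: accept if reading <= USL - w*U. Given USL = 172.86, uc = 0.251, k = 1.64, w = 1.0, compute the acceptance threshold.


U = k * uc = 1.64 * 0.251 = 0.41164
guard band g = w * U = 1.0 * 0.41164 = 0.41164
AL = USL - g = 172.86 - 0.41164
AL = 172.4484

172.4484


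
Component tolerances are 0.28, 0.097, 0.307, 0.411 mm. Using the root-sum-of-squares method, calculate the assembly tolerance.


RSS = sqrt(0.28^2 + 0.097^2 + 0.307^2 + 0.411^2)
= sqrt(0.350979)
= 0.5924

0.5924


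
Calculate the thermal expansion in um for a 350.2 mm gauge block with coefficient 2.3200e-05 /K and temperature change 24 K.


dL = L * alpha * dT
= 350.2 * 2.3200e-05 * 24
= 0.1949914 mm
dL_um = 0.1949914 * 1000 = 194.9914 um

194.9914


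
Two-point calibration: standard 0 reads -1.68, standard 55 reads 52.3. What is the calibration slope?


slope = (y2 - y1) / (x2 - x1)
= (52.3 - -1.68) / (55 - 0)
= 53.9800 / 55
= 0.9815

0.9815


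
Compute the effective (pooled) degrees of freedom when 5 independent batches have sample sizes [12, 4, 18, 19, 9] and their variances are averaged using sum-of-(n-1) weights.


nu = sum_i (n_i - 1)
nu = ((12 - 1) + (4 - 1) + (18 - 1) + (19 - 1) + (9 - 1))
nu = 11 + 3 + 17 + 18 + 8
nu = 57

57


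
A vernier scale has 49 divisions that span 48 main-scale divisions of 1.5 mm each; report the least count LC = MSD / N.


LC = MSD / n_div
= 1.5 / 49
= 0.0306

0.0306


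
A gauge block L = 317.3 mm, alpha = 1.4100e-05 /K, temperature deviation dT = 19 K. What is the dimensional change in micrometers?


dL = L * alpha * dT
= 317.3 * 1.4100e-05 * 19
= 0.0850047 mm
dL_um = 0.0850047 * 1000 = 85.0047 um

85.0047


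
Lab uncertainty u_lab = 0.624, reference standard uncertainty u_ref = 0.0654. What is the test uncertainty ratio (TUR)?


TUR = u_lab / u_ref
= 0.624 / 0.0654
= 9.5413

9.5413


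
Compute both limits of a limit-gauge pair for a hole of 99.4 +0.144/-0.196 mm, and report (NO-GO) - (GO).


GO = nominal - lower_tol (smallest hole = maximum material condition)
GO = 99.4 - 0.196 = 99.204
NO-GO = nominal + upper_tol (largest hole = least material condition)
NO-GO = 99.4 + 0.144 = 99.544
spread = NO-GO - GO = 99.544 - 99.204 = 0.3400

0.3400


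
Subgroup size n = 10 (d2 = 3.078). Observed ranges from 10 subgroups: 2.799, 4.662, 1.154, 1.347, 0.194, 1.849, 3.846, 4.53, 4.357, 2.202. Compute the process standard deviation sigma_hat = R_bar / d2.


R_bar = (2.799 + 4.662 + 1.154 + 1.347 + 0.194 + 1.849 + 3.846 + 4.53 + 4.357 + 2.202) / 10
R_bar = 26.94 / 10 = 2.694
sigma_hat = R_bar / d2 = 2.694 / 3.078 = 0.8752

0.8752


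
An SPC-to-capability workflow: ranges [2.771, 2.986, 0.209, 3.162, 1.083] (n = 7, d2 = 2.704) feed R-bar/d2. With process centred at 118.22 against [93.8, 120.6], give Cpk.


R_bar = (2.771 + 2.986 + 0.209 + 3.162 + 1.083) / 5 = 2.0422
sigma = R_bar / d2 = 2.0422 / 2.704 = 0.75525148
Cp = (USL - LSL)/(6*sigma) = (120.6 - 93.8)/(6*0.75525148) = 5.9141
Cpu = (120.6 - 118.22)/(3*0.75525148) = 1.0504
Cpl = (118.22 - 93.8)/(3*0.75525148) = 10.7779
Cpk = min(Cpu, Cpl) = 1.0504

1.0504


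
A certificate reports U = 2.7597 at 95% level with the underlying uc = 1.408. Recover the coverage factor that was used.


k = U / uc
k = 2.7597 / 1.408
k = 1.96

1.96


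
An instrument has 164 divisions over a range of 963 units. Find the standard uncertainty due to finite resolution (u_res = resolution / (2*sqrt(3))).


resolution = range / divisions
resolution = 963 / 164 = 5.8719512
u_res = resolution / (2*sqrt(3))
u_res = 5.8719512 / 3.4641016
u_res = 1.6951

1.6951


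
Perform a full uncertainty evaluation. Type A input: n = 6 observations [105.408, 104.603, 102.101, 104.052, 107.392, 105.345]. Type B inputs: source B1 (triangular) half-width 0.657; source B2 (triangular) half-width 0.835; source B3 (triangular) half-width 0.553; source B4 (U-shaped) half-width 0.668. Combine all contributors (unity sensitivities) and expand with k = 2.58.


mean = (105.408 + 104.603 + 102.101 + 104.052 + 107.392 + 105.345) / 6 = 104.8168333
s = sqrt(sum((x - mean)^2)/(n-1)) = 1.7473618
u_A = s / sqrt(n) = 1.7473618 / sqrt(6) = 0.71335747
u_B1 = 0.657 / sqrt(6) = 0.26821913
u_B2 = 0.835 / sqrt(6) = 0.34088732
u_B3 = 0.553 / sqrt(6) = 0.2257613
u_B4 = 0.668 / sqrt(2) = 0.47234733
uc = sqrt(0.71335747^2 + 0.26821913^2 + 0.34088732^2 + 0.2257613^2 + 0.47234733^2) = 0.98544645
U = k * uc = 2.58 * 0.98544645
U = 2.5425

2.5425


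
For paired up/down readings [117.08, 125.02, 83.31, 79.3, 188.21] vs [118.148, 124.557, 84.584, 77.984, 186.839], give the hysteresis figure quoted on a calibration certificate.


|117.08 - 118.148| = 1.0680
|125.02 - 124.557| = 0.4630
|83.31 - 84.584| = 1.2740
|79.3 - 77.984| = 1.3160
|188.21 - 186.839| = 1.3710
hysteresis = max(diffs) = 1.3710

1.3710


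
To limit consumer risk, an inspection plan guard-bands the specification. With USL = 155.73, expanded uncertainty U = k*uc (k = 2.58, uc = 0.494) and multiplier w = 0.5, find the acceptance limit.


U = k * uc = 2.58 * 0.494 = 1.27452
guard band g = w * U = 0.5 * 1.27452 = 0.63726
AL = USL - g = 155.73 - 0.63726
AL = 155.0927

155.0927


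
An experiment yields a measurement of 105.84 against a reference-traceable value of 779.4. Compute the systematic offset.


Systematic error = measured - true
= 105.84 - 779.4
= -673.5600

-673.5600


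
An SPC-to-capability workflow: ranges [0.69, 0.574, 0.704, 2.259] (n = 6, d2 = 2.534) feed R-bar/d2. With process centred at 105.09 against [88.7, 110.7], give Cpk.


R_bar = (0.69 + 0.574 + 0.704 + 2.259) / 4 = 1.05675
sigma = R_bar / d2 = 1.05675 / 2.534 = 0.41702841
Cp = (USL - LSL)/(6*sigma) = (110.7 - 88.7)/(6*0.41702841) = 8.7924
Cpu = (110.7 - 105.09)/(3*0.41702841) = 4.4841
Cpl = (105.09 - 88.7)/(3*0.41702841) = 13.1006
Cpk = min(Cpu, Cpl) = 4.4841

4.4841


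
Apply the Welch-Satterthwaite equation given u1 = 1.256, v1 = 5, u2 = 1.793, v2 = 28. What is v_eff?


uc = sqrt(u1^2 + u2^2) = sqrt(1.256^2 + 1.793^2) = 2.1891517
v_eff = uc^4 / (u1^4/v1 + u2^4/v2)
= 2.1891517^4 / (1.256^4/5 + 1.793^4/28)
= 22.966956 / 0.86684018
v_eff = 26.4950

26.4950


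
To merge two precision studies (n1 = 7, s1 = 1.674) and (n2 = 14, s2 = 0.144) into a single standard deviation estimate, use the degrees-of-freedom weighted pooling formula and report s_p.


s_p = sqrt(((n1-1)*s1^2 + (n2-1)*s2^2) / (n1+n2-2))
numerator = (7-1)*1.674^2 + (14-1)*0.144^2 = 16.813656 + 0.269568 = 17.083224
denominator = 7 + 14 - 2 = 19
s_p^2 = 17.083224 / 19 = 0.89911705
s_p = sqrt(0.89911705) = 0.9482

0.9482


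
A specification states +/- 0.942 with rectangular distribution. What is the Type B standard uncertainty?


u_B = half_width / sqrt(3)
u_B = 0.942 / 1.7320508
u_B = 0.5439

0.5439


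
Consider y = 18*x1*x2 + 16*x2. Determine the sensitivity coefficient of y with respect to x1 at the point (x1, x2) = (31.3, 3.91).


y = 18*x1*x2 + 16*x2
dy/dx1 = 18*x2
Evaluate at x2 = 3.91: c1 = 18 * 3.91
c1 = 70.3800

70.3800


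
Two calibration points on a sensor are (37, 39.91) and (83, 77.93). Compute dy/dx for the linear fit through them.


slope = (y2 - y1) / (x2 - x1)
= (77.93 - 39.91) / (83 - 37)
= 38.0200 / 46
= 0.8265

0.8265


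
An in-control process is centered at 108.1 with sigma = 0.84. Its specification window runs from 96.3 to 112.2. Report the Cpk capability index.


Cpu = (USL - mean) / (3*sigma) = (112.2 - 108.1) / (3*0.84) = 1.6270
Cpl = (mean - LSL) / (3*sigma) = (108.1 - 96.3) / (3*0.84) = 4.6825
Cpk = min(Cpu, Cpl) = 1.6270

1.6270


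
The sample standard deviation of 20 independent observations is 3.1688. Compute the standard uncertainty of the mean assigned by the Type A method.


u_A = s / sqrt(n)
u_A = 3.1688 / sqrt(20)
u_A = 3.1688 / 4.472136
u_A = 0.7086

0.7086


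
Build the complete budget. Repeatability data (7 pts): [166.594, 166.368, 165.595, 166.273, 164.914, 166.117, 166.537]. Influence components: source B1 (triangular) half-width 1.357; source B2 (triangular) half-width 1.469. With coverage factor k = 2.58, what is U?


mean = (166.594 + 166.368 + 165.595 + 166.273 + 164.914 + 166.117 + 166.537) / 7 = 166.0568571
s = sqrt(sum((x - mean)^2)/(n-1)) = 0.60355045
u_A = s / sqrt(n) = 0.60355045 / sqrt(7) = 0.22812063
u_B1 = 1.357 / sqrt(6) = 0.55399293
u_B2 = 1.469 / sqrt(6) = 0.59971674
uc = sqrt(0.22812063^2 + 0.55399293^2 + 0.59971674^2) = 0.84770712
U = k * uc = 2.58 * 0.84770712
U = 2.1871

2.1871


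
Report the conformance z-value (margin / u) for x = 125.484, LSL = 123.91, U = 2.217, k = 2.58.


u = U / k = 2.217 / 2.58 = 0.85930233
margin = |LSL - x| = |123.91 - 125.484| = 1.574
z = margin / u = 1.574 / 0.85930233
z = 1.8317

1.8317


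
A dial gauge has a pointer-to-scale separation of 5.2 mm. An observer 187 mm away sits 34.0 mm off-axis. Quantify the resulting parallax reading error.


error = h * offset / d
= 5.2 * 34.0 / 187
= 0.9455

0.9455


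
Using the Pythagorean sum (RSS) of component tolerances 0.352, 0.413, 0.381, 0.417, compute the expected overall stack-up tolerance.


RSS = sqrt(0.352^2 + 0.413^2 + 0.381^2 + 0.417^2)
= sqrt(0.613523)
= 0.7833

0.7833


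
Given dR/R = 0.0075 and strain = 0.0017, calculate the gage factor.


GF = (dR/R) / epsilon
= 0.0075 / 0.0017
= 4.4118

4.4118


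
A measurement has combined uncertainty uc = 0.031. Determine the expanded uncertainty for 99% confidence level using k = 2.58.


U = k * uc
U = 2.58 * 0.031
U = 0.0800

0.0800


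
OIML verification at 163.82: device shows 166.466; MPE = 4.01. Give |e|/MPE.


e = indication - reference = 166.466 - 163.82 = 2.6460
|e| = 2.6460
ratio = |e| / MPE = 2.6460 / 4.01
ratio = 0.6599

0.6599


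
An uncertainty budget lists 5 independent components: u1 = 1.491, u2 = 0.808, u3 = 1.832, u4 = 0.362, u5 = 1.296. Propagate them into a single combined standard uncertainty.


uc = sqrt(1.491^2 + 0.808^2 + 1.832^2 + 0.362^2 + 1.296^2)
uc = sqrt(8.042829)
uc = 2.8360

2.8360


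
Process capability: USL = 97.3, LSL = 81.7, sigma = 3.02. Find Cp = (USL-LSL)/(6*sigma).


Cp = (USL - LSL) / (6 * sigma)
= (97.3 - 81.7) / (6 * 3.02)
= 15.6000 / 18.1200
= 0.8609

0.8609


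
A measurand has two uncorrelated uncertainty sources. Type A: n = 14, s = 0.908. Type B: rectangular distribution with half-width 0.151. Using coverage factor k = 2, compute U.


u_A = s / sqrt(n) = 0.908 / sqrt(14) = 0.24267321
u_B = half_width / sqrt(3) = 0.151 / sqrt(3) = 0.087179891
uc = sqrt(u_A^2 + u_B^2) = sqrt(0.24267321^2 + 0.087179891^2) = 0.25785775
U = k * uc = 2 * 0.25785775
U = 0.5157

0.5157


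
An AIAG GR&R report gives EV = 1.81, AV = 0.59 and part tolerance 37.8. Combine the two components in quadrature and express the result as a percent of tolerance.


GRR = sqrt(EV^2 + AV^2) = sqrt(1.81^2 + 0.59^2) = 1.9037332
%GRR = GRR / tol * 100 = 1.9037332 / 37.8 * 100
%GRR = 5.0363

5.0363


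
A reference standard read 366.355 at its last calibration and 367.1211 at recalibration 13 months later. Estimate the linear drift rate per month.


rate = (v2 - v1) / months
= (367.1211 - 366.355) / 13
= 0.7661 / 13
= 0.0589

0.0589


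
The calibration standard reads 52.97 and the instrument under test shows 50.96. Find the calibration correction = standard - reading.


Correction = standard - reading
= 52.97 - 50.96
= 2.0100

2.0100


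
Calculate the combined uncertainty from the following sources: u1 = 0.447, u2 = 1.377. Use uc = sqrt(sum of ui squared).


uc = sqrt(0.447^2 + 1.377^2)
uc = sqrt(2.095938)
uc = 1.4477

1.4477


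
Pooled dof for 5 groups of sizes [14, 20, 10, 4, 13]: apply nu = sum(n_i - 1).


nu = sum_i (n_i - 1)
nu = ((14 - 1) + (20 - 1) + (10 - 1) + (4 - 1) + (13 - 1))
nu = 13 + 19 + 9 + 3 + 12
nu = 56

56


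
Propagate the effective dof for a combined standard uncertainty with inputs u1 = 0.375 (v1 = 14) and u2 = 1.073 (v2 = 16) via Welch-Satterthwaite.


uc = sqrt(u1^2 + u2^2) = sqrt(0.375^2 + 1.073^2) = 1.1366415
v_eff = uc^4 / (u1^4/v1 + u2^4/v2)
= 1.1366415^4 / (0.375^4/14 + 1.073^4/16)
= 1.6691449 / 0.084259932
v_eff = 19.8095

19.8095


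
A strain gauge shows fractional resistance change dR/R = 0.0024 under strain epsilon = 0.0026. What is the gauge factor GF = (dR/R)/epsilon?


GF = (dR/R) / epsilon
= 0.0024 / 0.0026
= 0.9231

0.9231


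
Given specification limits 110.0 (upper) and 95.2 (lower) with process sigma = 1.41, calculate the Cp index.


Cp = (USL - LSL) / (6 * sigma)
= (110.0 - 95.2) / (6 * 1.41)
= 14.8000 / 8.4600
= 1.7494

1.7494


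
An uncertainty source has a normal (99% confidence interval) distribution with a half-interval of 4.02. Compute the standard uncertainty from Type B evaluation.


u_B = half_width / 2.576
u_B = 4.02 / 2.576
u_B = 1.5606

1.5606


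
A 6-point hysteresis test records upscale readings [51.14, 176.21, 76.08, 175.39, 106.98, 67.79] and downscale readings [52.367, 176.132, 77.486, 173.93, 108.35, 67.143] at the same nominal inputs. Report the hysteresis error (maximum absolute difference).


|51.14 - 52.367| = 1.2270
|176.21 - 176.132| = 0.0780
|76.08 - 77.486| = 1.4060
|175.39 - 173.93| = 1.4600
|106.98 - 108.35| = 1.3700
|67.79 - 67.143| = 0.6470
hysteresis = max(diffs) = 1.4600

1.4600


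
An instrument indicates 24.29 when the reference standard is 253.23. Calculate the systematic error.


Systematic error = measured - true
= 24.29 - 253.23
= -228.9400

-228.9400


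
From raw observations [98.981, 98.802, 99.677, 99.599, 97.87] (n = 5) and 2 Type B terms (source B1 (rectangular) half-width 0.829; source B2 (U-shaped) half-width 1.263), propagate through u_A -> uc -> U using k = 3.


mean = (98.981 + 98.802 + 99.677 + 99.599 + 97.87) / 5 = 98.9858
s = sqrt(sum((x - mean)^2)/(n-1)) = 0.73016895
u_A = s / sqrt(n) = 0.73016895 / sqrt(5) = 0.32654148
u_B1 = 0.829 / sqrt(3) = 0.47862337
u_B2 = 1.263 / sqrt(2) = 0.89307586
uc = sqrt(0.32654148^2 + 0.47862337^2 + 0.89307586^2) = 1.0645629
U = k * uc = 3 * 1.0645629
U = 3.1937

3.1937


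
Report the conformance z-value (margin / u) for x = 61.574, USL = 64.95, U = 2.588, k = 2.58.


u = U / k = 2.588 / 2.58 = 1.0031008
margin = |USL - x| = |64.95 - 61.574| = 3.376
z = margin / u = 3.376 / 1.0031008
z = 3.3656

3.3656


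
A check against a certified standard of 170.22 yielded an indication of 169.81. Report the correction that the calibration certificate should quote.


Correction = standard - reading
= 170.22 - 169.81
= 0.4100

0.4100


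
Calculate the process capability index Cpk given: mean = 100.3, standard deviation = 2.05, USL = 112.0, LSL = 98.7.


Cpu = (USL - mean) / (3*sigma) = (112.0 - 100.3) / (3*2.05) = 1.9024
Cpl = (mean - LSL) / (3*sigma) = (100.3 - 98.7) / (3*2.05) = 0.2602
Cpk = min(Cpu, Cpl) = 0.2602

0.2602


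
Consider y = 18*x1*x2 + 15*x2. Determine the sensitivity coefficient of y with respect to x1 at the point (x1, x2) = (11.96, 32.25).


y = 18*x1*x2 + 15*x2
dy/dx1 = 18*x2
Evaluate at x2 = 32.25: c1 = 18 * 32.25
c1 = 580.5000

580.5000


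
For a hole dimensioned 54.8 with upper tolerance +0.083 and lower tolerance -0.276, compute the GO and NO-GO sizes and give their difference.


GO = nominal - lower_tol (smallest hole = maximum material condition)
GO = 54.8 - 0.276 = 54.524
NO-GO = nominal + upper_tol (largest hole = least material condition)
NO-GO = 54.8 + 0.083 = 54.883
spread = NO-GO - GO = 54.883 - 54.524 = 0.3590

0.3590


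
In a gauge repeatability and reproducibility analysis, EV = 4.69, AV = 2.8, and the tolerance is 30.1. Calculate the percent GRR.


GRR = sqrt(EV^2 + AV^2) = sqrt(4.69^2 + 2.8^2) = 5.4622431
%GRR = GRR / tol * 100 = 5.4622431 / 30.1 * 100
%GRR = 18.1470

18.1470


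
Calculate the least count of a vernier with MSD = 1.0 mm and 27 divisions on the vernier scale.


LC = MSD / n_div
= 1.0 / 27
= 0.0370

0.0370


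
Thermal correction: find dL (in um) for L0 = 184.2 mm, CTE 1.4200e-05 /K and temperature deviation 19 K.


dL = L * alpha * dT
= 184.2 * 1.4200e-05 * 19
= 0.0496972 mm
dL_um = 0.0496972 * 1000 = 49.6972 um

49.6972


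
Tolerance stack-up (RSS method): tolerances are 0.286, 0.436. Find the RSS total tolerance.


RSS = sqrt(0.286^2 + 0.436^2)
= sqrt(0.271892)
= 0.5214

0.5214


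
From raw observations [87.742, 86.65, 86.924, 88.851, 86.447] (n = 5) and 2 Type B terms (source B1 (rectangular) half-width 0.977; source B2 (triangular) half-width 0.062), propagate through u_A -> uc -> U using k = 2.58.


mean = (87.742 + 86.65 + 86.924 + 88.851 + 86.447) / 5 = 87.3228
s = sqrt(sum((x - mean)^2)/(n-1)) = 0.98613523
u_A = s / sqrt(n) = 0.98613523 / sqrt(5) = 0.44101308
u_B1 = 0.977 / sqrt(3) = 0.56407121
u_B2 = 0.062 / sqrt(6) = 0.025311394
uc = sqrt(0.44101308^2 + 0.56407121^2 + 0.025311394^2) = 0.71645623
U = k * uc = 2.58 * 0.71645623
U = 1.8485

1.8485


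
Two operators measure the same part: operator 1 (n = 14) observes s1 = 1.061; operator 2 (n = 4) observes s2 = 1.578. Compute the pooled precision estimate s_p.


s_p = sqrt(((n1-1)*s1^2 + (n2-1)*s2^2) / (n1+n2-2))
numerator = (14-1)*1.061^2 + (4-1)*1.578^2 = 14.634373 + 7.470252 = 22.104625
denominator = 14 + 4 - 2 = 16
s_p^2 = 22.104625 / 16 = 1.3815391
s_p = sqrt(1.3815391) = 1.1754

1.1754


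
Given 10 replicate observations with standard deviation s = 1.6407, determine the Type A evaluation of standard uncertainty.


u_A = s / sqrt(n)
u_A = 1.6407 / sqrt(10)
u_A = 1.6407 / 3.1622777
u_A = 0.5188

0.5188


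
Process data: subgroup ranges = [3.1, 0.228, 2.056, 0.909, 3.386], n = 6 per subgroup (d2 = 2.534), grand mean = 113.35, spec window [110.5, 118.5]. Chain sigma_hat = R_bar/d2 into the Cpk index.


R_bar = (3.1 + 0.228 + 2.056 + 0.909 + 3.386) / 5 = 1.9358
sigma = R_bar / d2 = 1.9358 / 2.534 = 0.76393054
Cp = (USL - LSL)/(6*sigma) = (118.5 - 110.5)/(6*0.76393054) = 1.7454
Cpu = (118.5 - 113.35)/(3*0.76393054) = 2.2472
Cpl = (113.35 - 110.5)/(3*0.76393054) = 1.2436
Cpk = min(Cpu, Cpl) = 1.2436

1.2436


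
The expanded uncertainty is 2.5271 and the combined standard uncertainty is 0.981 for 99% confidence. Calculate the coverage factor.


k = U / uc
k = 2.5271 / 0.981
k = 2.576

2.576


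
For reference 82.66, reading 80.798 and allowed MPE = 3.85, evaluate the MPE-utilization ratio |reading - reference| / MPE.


e = indication - reference = 80.798 - 82.66 = -1.8620
|e| = 1.8620
ratio = |e| / MPE = 1.8620 / 3.85
ratio = 0.4836

0.4836


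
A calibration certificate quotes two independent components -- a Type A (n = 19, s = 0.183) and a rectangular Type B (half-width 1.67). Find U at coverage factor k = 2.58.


u_A = s / sqrt(n) = 0.183 / sqrt(19) = 0.041983079
u_B = half_width / sqrt(3) = 1.67 / sqrt(3) = 0.96417495
uc = sqrt(u_A^2 + u_B^2) = sqrt(0.041983079^2 + 0.96417495^2) = 0.96508855
U = k * uc = 2.58 * 0.96508855
U = 2.4899

2.4899


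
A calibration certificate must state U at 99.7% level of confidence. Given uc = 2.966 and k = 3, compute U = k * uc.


U = k * uc
U = 3 * 2.966
U = 8.8980

8.8980


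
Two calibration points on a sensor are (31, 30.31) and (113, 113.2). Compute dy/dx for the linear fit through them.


slope = (y2 - y1) / (x2 - x1)
= (113.2 - 30.31) / (113 - 31)
= 82.8900 / 82
= 1.0109

1.0109


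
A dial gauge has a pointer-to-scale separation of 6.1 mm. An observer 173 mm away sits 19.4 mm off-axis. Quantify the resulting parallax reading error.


error = h * offset / d
= 6.1 * 19.4 / 173
= 0.6840

0.6840


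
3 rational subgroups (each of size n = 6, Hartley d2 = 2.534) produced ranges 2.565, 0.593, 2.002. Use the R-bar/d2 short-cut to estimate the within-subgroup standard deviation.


R_bar = (2.565 + 0.593 + 2.002) / 3
R_bar = 5.16 / 3 = 1.72
sigma_hat = R_bar / d2 = 1.72 / 2.534 = 0.6788

0.6788


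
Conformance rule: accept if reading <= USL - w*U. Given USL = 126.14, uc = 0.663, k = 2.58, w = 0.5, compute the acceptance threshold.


U = k * uc = 2.58 * 0.663 = 1.71054
guard band g = w * U = 0.5 * 1.71054 = 0.85527
AL = USL - g = 126.14 - 0.85527
AL = 125.2847

125.2847


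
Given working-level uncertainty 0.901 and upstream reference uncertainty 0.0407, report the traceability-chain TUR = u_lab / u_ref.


TUR = u_lab / u_ref
= 0.901 / 0.0407
= 22.1376

22.1376


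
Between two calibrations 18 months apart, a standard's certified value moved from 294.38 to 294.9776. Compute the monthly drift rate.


rate = (v2 - v1) / months
= (294.9776 - 294.38) / 18
= 0.5976 / 18
= 0.0332

0.0332


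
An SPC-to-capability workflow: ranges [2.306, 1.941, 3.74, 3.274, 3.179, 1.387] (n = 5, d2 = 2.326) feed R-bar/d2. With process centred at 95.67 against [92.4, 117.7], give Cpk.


R_bar = (2.306 + 1.941 + 3.74 + 3.274 + 3.179 + 1.387) / 6 = 2.6378333
sigma = R_bar / d2 = 2.6378333 / 2.326 = 1.1340642
Cp = (USL - LSL)/(6*sigma) = (117.7 - 92.4)/(6*1.1340642) = 3.7182
Cpu = (117.7 - 95.67)/(3*1.1340642) = 6.4752
Cpl = (95.67 - 92.4)/(3*1.1340642) = 0.9611
Cpk = min(Cpu, Cpl) = 0.9611

0.9611


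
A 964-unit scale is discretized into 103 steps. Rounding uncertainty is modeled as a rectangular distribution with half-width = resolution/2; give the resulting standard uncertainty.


resolution = range / divisions
resolution = 964 / 103 = 9.3592233
u_res = resolution / (2*sqrt(3))
u_res = 9.3592233 / 3.4641016
u_res = 2.7018

2.7018


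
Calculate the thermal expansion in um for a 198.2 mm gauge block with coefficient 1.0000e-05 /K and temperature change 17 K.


dL = L * alpha * dT
= 198.2 * 1.0000e-05 * 17
= 0.0336940 mm
dL_um = 0.0336940 * 1000 = 33.6940 um

33.6940


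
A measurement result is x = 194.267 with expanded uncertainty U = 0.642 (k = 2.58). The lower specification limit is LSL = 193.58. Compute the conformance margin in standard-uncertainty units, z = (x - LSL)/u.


u = U / k = 0.642 / 2.58 = 0.24883721
margin = |LSL - x| = |193.58 - 194.267| = 0.687
z = margin / u = 0.687 / 0.24883721
z = 2.7608

2.7608


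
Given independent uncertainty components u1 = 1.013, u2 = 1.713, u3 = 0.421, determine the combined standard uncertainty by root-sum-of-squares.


uc = sqrt(1.013^2 + 1.713^2 + 0.421^2)
uc = sqrt(4.137779)
uc = 2.0342

2.0342


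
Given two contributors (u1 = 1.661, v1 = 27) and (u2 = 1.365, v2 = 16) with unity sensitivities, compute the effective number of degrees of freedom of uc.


uc = sqrt(u1^2 + u2^2) = sqrt(1.661^2 + 1.365^2) = 2.1499177
v_eff = uc^4 / (u1^4/v1 + u2^4/v2)
= 2.1499177^4 / (1.661^4/27 + 1.365^4/16)
= 21.364235 / 0.49888824
v_eff = 42.8237

42.8237


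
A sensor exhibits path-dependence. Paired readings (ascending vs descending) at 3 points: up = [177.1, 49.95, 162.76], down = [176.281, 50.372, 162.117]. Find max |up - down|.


|177.1 - 176.281| = 0.8190
|49.95 - 50.372| = 0.4220
|162.76 - 162.117| = 0.6430
hysteresis = max(diffs) = 0.8190

0.8190


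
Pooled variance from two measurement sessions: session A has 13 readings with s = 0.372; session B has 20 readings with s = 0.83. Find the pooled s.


s_p = sqrt(((n1-1)*s1^2 + (n2-1)*s2^2) / (n1+n2-2))
numerator = (13-1)*0.372^2 + (20-1)*0.83^2 = 1.660608 + 13.0891 = 14.749708
denominator = 13 + 20 - 2 = 31
s_p^2 = 14.749708 / 31 = 0.47579703
s_p = sqrt(0.47579703) = 0.6898

0.6898


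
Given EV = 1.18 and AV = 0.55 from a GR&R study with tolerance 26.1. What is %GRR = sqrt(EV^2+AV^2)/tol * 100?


GRR = sqrt(EV^2 + AV^2) = sqrt(1.18^2 + 0.55^2) = 1.3018833
%GRR = GRR / tol * 100 = 1.3018833 / 26.1 * 100
%GRR = 4.9881

4.9881


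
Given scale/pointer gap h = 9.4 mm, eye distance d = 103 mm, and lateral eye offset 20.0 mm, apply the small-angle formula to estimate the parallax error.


error = h * offset / d
= 9.4 * 20.0 / 103
= 1.8252

1.8252


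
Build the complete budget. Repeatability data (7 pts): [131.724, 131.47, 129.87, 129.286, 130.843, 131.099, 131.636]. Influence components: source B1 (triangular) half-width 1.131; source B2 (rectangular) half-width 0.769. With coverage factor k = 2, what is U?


mean = (131.724 + 131.47 + 129.87 + 129.286 + 130.843 + 131.099 + 131.636) / 7 = 130.8468571
s = sqrt(sum((x - mean)^2)/(n-1)) = 0.93403684
u_A = s / sqrt(n) = 0.93403684 / sqrt(7) = 0.35303274
u_B1 = 1.131 / sqrt(6) = 0.46172882
u_B2 = 0.769 / sqrt(3) = 0.44398236
uc = sqrt(0.35303274^2 + 0.46172882^2 + 0.44398236^2) = 0.7314
U = k * uc = 2 * 0.7314
U = 1.4628

1.4628


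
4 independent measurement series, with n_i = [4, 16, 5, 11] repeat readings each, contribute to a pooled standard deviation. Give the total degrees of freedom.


nu = sum_i (n_i - 1)
nu = ((4 - 1) + (16 - 1) + (5 - 1) + (11 - 1))
nu = 3 + 15 + 4 + 10
nu = 32

32


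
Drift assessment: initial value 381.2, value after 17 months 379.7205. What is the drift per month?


rate = (v2 - v1) / months
= (379.7205 - 381.2) / 17
= -1.4795 / 17
= -0.0870

-0.0870


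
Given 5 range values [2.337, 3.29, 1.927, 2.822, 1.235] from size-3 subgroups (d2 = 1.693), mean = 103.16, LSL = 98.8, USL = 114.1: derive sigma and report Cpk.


R_bar = (2.337 + 3.29 + 1.927 + 2.822 + 1.235) / 5 = 2.3222
sigma = R_bar / d2 = 2.3222 / 1.693 = 1.371648
Cp = (USL - LSL)/(6*sigma) = (114.1 - 98.8)/(6*1.371648) = 1.8591
Cpu = (114.1 - 103.16)/(3*1.371648) = 2.6586
Cpl = (103.16 - 98.8)/(3*1.371648) = 1.0596
Cpk = min(Cpu, Cpl) = 1.0596

1.0596


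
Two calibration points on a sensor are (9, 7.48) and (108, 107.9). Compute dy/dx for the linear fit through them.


slope = (y2 - y1) / (x2 - x1)
= (107.9 - 7.48) / (108 - 9)
= 100.4200 / 99
= 1.0143

1.0143
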